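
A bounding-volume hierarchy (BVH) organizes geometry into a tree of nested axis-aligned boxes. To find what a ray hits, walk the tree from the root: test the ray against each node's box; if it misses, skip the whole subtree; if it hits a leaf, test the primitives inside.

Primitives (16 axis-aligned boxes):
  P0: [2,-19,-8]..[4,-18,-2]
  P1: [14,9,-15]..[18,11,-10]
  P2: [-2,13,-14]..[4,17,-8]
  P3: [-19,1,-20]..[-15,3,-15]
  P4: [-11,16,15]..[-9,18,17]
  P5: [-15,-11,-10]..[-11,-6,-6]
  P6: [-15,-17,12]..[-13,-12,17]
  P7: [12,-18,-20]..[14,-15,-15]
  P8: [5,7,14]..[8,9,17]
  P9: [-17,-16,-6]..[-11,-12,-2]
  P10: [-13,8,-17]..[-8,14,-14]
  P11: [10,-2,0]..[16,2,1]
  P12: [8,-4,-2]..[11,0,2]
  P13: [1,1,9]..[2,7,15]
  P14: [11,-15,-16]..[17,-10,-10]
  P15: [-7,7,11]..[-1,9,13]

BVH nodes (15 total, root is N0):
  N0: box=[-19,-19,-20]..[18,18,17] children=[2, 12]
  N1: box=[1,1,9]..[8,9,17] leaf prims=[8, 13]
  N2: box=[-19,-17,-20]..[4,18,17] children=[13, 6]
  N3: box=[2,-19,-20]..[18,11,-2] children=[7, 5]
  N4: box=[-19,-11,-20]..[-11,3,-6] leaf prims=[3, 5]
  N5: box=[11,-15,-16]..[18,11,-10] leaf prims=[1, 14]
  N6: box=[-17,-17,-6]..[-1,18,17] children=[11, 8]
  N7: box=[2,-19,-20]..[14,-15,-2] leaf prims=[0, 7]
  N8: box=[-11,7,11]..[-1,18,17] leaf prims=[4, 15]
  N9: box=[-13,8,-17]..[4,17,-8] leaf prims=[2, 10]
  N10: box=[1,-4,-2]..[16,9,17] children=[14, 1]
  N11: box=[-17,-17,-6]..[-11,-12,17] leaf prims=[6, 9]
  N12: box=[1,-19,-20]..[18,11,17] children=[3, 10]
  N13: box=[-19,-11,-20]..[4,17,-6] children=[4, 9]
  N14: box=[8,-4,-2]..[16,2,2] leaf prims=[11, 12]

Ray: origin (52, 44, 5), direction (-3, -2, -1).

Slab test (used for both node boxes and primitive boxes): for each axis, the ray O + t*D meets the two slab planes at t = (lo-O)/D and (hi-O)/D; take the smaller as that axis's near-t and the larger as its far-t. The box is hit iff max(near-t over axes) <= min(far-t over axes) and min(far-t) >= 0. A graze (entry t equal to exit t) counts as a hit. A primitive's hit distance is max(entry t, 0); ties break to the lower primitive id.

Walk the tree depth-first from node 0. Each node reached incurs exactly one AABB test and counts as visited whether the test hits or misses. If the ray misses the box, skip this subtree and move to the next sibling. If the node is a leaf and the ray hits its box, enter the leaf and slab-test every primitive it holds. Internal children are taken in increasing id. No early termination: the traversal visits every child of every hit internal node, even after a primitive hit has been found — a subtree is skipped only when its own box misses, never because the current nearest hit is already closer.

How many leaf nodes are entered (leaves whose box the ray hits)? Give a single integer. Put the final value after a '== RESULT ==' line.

Trace the traversal:
N0 x:[34/3,71/3] y:[13,63/2] z:[-12,25] -> hit [13,71/3], descend [2, 12]
  N2 x:[16,71/3] y:[13,61/2] z:[-12,25] -> hit [16,71/3], descend [6, 13]
    N6 x:[53/3,23] y:[13,61/2] z:[-12,11] -> miss, prune
    N13 x:[16,71/3] y:[27/2,55/2] z:[11,25] -> hit [16,71/3], descend [4, 9]
      N4 x:[21,71/3] y:[41/2,55/2] z:[11,25] -> hit [21,71/3] leaf, test {P3(miss), P5(miss)}
      N9 x:[16,65/3] y:[27/2,18] z:[13,22] -> hit [16,18] leaf, test {P2(miss), P10(miss)}
  N12 x:[34/3,17] y:[33/2,63/2] z:[-12,25] -> hit [33/2,17], descend [3, 10]
    N3 x:[34/3,50/3] y:[33/2,63/2] z:[7,25] -> hit [33/2,50/3], descend [5, 7]
      N5 x:[34/3,41/3] y:[33/2,59/2] z:[15,21] -> miss, prune
      N7 x:[38/3,50/3] y:[59/2,63/2] z:[7,25] -> miss, prune
    N10 x:[12,17] y:[35/2,24] z:[-12,7] -> miss, prune

order=[0, 2, 6, 13, 4, 9, 12, 3, 5, 7, 10]  |boxes|=11  |leaves|=2  hit=miss

== RESULT ==
2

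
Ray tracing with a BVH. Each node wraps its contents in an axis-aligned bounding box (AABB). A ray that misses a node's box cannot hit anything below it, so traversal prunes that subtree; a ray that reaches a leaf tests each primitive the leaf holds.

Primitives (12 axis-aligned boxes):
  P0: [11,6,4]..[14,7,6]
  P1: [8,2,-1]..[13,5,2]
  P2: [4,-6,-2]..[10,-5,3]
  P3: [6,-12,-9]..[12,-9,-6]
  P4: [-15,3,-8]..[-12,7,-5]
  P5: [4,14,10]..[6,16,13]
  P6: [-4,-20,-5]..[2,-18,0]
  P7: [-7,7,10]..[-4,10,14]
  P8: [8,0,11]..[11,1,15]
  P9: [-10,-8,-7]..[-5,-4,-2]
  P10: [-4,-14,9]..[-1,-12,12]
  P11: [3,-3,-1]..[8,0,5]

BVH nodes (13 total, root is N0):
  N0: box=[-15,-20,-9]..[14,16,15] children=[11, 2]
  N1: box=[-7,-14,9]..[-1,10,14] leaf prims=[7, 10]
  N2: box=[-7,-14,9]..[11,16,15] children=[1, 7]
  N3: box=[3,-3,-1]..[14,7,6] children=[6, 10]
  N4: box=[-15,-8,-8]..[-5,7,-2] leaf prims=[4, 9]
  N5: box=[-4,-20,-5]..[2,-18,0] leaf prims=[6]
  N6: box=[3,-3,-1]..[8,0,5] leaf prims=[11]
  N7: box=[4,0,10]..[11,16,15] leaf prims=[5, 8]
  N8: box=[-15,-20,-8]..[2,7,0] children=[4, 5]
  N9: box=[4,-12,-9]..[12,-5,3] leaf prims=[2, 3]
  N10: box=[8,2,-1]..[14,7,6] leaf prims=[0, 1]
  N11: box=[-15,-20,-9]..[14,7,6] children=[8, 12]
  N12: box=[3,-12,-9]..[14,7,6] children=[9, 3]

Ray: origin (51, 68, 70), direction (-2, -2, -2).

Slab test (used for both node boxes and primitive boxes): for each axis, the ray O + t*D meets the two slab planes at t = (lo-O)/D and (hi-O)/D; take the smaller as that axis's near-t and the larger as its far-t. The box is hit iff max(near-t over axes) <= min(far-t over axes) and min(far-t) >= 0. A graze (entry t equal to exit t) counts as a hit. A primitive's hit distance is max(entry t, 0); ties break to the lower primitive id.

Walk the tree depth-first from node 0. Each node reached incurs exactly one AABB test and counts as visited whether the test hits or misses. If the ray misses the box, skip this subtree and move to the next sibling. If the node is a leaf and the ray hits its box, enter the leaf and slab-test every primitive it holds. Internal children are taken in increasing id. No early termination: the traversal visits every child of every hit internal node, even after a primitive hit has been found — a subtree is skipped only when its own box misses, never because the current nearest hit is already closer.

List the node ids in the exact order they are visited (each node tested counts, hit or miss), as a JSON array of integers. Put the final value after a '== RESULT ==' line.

Traverse from the root:
N0 x:[37/2,33] y:[26,44] z:[55/2,79/2] -> hit [55/2,33], descend [2, 11]
  N2 x:[20,29] y:[26,41] z:[55/2,61/2] -> hit [55/2,29], descend [1, 7]
    N1 x:[26,29] y:[29,41] z:[28,61/2] -> hit [29,29] leaf, test {P7@t=29, P10(miss)}
    N7 x:[20,47/2] y:[26,34] z:[55/2,30] -> miss, prune
  N11 x:[37/2,33] y:[61/2,44] z:[32,79/2] -> hit [32,33], descend [8, 12]
    N8 x:[49/2,33] y:[61/2,44] z:[35,39] -> miss, prune
    N12 x:[37/2,24] y:[61/2,40] z:[32,79/2] -> miss, prune

Summary -> nodes [0, 2, 1, 7, 11, 8, 12]; box-tests=7; leaf-entries=1; first=P7

== RESULT ==
[0, 2, 1, 7, 11, 8, 12]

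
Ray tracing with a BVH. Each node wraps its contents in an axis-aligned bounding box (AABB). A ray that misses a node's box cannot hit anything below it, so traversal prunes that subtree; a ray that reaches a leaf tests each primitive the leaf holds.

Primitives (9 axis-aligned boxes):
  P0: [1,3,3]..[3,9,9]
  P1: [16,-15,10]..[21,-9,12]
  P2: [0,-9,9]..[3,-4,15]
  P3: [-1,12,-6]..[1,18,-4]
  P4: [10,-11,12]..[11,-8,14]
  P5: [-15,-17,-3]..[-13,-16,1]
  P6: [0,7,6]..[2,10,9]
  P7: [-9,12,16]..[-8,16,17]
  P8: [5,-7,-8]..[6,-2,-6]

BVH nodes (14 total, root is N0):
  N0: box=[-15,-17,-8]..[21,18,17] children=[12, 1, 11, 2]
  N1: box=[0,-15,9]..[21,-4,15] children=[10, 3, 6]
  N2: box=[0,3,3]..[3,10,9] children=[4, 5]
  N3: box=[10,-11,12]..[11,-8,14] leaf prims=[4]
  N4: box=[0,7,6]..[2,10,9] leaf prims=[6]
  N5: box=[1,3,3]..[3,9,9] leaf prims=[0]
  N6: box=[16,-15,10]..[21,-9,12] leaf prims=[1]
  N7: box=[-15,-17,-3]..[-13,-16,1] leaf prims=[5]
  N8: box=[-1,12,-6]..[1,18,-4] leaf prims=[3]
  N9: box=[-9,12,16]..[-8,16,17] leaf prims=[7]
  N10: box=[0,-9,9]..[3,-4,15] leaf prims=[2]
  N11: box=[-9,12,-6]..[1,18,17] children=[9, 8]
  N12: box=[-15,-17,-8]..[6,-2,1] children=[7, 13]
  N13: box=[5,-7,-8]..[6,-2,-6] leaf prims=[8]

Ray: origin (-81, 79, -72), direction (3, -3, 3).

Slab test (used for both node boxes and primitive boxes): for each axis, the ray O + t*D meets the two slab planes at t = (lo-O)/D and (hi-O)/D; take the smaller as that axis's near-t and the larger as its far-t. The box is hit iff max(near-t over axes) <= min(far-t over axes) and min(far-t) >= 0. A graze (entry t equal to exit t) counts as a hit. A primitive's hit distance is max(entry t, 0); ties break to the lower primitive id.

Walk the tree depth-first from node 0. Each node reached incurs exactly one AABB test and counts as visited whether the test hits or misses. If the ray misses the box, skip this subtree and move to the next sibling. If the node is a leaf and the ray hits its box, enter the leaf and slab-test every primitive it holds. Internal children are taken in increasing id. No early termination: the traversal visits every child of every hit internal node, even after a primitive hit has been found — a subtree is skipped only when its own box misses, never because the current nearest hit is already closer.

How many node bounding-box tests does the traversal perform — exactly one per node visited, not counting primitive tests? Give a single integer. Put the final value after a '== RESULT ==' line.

Traverse from the root:
N0 x:[22,34] y:[61/3,32] z:[64/3,89/3] -> hit [22,89/3], descend [1, 2, 11, 12]
  N1 x:[27,34] y:[83/3,94/3] z:[27,29] -> hit [83/3,29], descend [3, 6, 10]
    N3 x:[91/3,92/3] y:[29,30] z:[28,86/3] -> miss, prune
    N6 x:[97/3,34] y:[88/3,94/3] z:[82/3,28] -> miss, prune
    N10 x:[27,28] y:[83/3,88/3] z:[27,29] -> hit [83/3,28] leaf, test {P2@t=83/3}
  N2 x:[27,28] y:[23,76/3] z:[25,27] -> miss, prune
  N11 x:[24,82/3] y:[61/3,67/3] z:[22,89/3] -> miss, prune
  N12 x:[22,29] y:[27,32] z:[64/3,73/3] -> miss, prune

Visited [0, 1, 3, 6, 10, 2, 11, 12]. Tests: 8 box, 1 leaf. Nearest: P2.

== RESULT ==
8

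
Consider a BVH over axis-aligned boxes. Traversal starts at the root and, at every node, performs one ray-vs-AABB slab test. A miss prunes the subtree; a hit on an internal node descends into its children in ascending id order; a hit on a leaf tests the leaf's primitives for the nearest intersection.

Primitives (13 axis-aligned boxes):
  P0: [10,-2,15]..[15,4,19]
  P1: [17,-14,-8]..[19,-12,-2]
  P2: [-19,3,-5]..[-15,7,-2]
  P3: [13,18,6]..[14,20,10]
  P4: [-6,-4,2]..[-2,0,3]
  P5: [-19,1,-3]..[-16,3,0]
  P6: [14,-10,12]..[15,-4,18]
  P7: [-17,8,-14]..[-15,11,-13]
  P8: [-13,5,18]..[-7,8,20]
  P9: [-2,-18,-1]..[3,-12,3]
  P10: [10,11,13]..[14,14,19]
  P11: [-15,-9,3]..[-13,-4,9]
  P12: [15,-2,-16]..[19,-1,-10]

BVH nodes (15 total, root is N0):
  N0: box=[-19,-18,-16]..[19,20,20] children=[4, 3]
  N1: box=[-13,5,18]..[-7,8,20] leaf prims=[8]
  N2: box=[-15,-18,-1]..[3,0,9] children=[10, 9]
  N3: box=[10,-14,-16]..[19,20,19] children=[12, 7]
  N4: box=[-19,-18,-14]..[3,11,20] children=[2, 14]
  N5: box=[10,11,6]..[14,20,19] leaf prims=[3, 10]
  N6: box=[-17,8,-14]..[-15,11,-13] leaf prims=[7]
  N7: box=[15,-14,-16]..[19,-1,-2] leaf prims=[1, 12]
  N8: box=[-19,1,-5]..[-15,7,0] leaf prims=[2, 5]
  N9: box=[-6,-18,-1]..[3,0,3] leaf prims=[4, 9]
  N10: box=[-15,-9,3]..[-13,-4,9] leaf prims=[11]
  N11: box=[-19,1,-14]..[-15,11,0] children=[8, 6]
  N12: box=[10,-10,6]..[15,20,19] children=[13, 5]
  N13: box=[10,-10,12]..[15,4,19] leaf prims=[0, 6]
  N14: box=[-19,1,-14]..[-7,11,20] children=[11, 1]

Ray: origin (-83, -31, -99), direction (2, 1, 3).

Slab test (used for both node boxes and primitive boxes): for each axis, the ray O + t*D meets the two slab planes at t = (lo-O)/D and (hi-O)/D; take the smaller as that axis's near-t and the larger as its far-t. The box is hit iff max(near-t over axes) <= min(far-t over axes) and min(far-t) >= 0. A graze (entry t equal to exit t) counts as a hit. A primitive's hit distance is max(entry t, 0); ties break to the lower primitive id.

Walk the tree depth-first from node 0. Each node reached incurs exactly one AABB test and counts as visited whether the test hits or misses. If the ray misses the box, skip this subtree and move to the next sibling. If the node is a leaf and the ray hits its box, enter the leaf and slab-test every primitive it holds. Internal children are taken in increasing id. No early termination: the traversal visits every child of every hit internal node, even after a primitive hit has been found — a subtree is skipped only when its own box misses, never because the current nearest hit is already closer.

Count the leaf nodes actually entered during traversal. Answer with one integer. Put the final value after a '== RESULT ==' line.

Walk:
N0 x:[32,51] y:[13,51] z:[83/3,119/3] -> hit [32,119/3], descend [3, 4]
  N3 x:[93/2,51] y:[17,51] z:[83/3,118/3] -> miss, prune
  N4 x:[32,43] y:[13,42] z:[85/3,119/3] -> hit [32,119/3], descend [2, 14]
    N2 x:[34,43] y:[13,31] z:[98/3,36] -> miss, prune
    N14 x:[32,38] y:[32,42] z:[85/3,119/3] -> hit [32,38], descend [1, 11]
      N1 x:[35,38] y:[36,39] z:[39,119/3] -> miss, prune
      N11 x:[32,34] y:[32,42] z:[85/3,33] -> hit [32,33], descend [6, 8]
        N6 x:[33,34] y:[39,42] z:[85/3,86/3] -> miss, prune
        N8 x:[32,34] y:[32,38] z:[94/3,33] -> hit [32,33] leaf, test {P2(miss), P5@t=32}

order=[0, 3, 4, 2, 14, 1, 11, 6, 8]  |boxes|=9  |leaves|=1  hit=P5

== RESULT ==
1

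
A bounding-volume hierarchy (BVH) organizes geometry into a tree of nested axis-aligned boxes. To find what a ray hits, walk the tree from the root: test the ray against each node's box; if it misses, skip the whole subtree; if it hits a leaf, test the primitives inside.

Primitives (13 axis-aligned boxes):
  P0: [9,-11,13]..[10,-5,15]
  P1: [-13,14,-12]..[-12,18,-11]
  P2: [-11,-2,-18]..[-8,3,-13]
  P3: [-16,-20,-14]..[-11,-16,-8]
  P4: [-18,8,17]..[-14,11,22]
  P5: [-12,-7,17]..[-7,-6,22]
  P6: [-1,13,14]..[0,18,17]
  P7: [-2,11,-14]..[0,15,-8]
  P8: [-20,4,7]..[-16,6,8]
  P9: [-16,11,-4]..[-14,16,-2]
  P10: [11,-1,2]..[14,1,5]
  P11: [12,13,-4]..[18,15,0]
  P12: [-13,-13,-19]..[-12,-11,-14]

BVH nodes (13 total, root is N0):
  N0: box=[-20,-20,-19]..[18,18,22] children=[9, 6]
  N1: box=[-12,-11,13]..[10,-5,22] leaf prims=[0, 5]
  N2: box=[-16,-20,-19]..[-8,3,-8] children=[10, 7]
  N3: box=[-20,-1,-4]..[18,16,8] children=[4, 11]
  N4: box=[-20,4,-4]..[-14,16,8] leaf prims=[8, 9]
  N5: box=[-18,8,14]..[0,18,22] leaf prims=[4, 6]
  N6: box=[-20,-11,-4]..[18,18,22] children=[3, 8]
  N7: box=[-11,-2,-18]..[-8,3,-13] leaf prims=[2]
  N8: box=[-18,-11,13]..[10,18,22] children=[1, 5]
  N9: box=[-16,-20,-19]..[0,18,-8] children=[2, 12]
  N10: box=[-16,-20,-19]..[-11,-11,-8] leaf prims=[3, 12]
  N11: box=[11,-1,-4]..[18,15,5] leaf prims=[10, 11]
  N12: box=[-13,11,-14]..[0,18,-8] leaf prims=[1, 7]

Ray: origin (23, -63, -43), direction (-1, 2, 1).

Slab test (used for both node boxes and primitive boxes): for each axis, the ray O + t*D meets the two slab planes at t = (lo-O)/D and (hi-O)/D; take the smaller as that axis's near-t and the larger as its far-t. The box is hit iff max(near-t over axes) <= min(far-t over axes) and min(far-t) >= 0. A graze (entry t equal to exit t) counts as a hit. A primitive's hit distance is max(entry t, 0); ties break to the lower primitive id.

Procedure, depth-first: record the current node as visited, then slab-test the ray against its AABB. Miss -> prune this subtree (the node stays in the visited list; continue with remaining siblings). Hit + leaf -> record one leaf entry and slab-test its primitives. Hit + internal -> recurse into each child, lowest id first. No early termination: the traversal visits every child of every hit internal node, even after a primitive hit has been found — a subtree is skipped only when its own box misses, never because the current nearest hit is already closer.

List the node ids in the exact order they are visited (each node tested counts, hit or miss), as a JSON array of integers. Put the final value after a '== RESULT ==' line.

Traverse from the root:
N0 x:[5,43] y:[43/2,81/2] z:[24,65] -> hit [24,81/2], descend [6, 9]
  N6 x:[5,43] y:[26,81/2] z:[39,65] -> hit [39,81/2], descend [3, 8]
    N3 x:[5,43] y:[31,79/2] z:[39,51] -> hit [39,79/2], descend [4, 11]
      N4 x:[37,43] y:[67/2,79/2] z:[39,51] -> hit [39,79/2] leaf, test {P8(miss), P9@t=39}
      N11 x:[5,12] y:[31,39] z:[39,48] -> miss, prune
    N8 x:[13,41] y:[26,81/2] z:[56,65] -> miss, prune
  N9 x:[23,39] y:[43/2,81/2] z:[24,35] -> hit [24,35], descend [2, 12]
    N2 x:[31,39] y:[43/2,33] z:[24,35] -> hit [31,33], descend [7, 10]
      N7 x:[31,34] y:[61/2,33] z:[25,30] -> miss, prune
      N10 x:[34,39] y:[43/2,26] z:[24,35] -> miss, prune
    N12 x:[23,36] y:[37,81/2] z:[29,35] -> miss, prune

order=[0, 6, 3, 4, 11, 8, 9, 2, 7, 10, 12]  |boxes|=11  |leaves|=1  hit=P9

== RESULT ==
[0, 6, 3, 4, 11, 8, 9, 2, 7, 10, 12]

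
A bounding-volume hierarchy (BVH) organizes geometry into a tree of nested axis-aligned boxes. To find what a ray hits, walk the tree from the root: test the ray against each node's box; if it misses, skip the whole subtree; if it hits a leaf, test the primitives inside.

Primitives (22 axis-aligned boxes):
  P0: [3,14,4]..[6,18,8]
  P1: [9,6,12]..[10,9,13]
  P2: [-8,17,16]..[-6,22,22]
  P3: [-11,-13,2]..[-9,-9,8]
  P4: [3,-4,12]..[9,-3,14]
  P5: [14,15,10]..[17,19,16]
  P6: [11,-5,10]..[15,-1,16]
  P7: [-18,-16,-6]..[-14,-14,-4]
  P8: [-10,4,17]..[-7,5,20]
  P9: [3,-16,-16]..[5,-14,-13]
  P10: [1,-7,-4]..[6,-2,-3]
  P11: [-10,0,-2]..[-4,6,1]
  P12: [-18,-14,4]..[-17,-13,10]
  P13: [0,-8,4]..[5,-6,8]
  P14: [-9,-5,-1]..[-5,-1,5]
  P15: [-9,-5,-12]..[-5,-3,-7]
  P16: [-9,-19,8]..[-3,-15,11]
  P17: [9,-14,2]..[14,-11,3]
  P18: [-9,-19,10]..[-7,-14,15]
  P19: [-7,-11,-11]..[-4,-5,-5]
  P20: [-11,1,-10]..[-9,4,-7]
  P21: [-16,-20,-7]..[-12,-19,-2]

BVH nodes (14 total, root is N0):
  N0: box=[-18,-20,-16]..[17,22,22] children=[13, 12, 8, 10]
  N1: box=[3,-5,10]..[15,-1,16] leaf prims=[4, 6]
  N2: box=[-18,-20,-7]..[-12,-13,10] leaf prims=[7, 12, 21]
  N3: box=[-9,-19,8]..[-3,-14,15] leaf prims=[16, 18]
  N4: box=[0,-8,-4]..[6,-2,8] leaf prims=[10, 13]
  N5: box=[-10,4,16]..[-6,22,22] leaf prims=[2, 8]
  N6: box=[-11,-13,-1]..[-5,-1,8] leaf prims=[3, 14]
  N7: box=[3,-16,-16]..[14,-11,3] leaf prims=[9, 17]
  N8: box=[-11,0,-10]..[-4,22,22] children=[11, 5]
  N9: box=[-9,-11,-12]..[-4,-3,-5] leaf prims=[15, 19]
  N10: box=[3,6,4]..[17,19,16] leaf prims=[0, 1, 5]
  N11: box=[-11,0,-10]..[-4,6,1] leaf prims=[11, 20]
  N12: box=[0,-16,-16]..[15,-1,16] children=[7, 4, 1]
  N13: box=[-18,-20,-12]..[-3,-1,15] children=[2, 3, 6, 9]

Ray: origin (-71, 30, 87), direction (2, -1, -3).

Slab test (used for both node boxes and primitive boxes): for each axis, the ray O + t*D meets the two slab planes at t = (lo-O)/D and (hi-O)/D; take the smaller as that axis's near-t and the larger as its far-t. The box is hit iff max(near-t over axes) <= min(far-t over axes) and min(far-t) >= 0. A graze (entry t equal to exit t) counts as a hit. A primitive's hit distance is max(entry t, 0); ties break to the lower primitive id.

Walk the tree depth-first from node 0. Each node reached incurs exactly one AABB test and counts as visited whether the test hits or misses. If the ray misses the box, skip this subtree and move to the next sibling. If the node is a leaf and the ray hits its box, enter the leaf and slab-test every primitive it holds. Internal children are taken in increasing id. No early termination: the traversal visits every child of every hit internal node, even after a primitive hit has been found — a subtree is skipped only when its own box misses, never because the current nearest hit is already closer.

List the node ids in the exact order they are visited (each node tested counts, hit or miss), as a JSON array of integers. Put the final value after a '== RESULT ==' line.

Trace the traversal:
N0 x:[53/2,44] y:[8,50] z:[65/3,103/3] -> hit [53/2,103/3], descend [8, 10, 12, 13]
  N8 x:[30,67/2] y:[8,30] z:[65/3,97/3] -> hit [30,30], descend [5, 11]
    N5 x:[61/2,65/2] y:[8,26] z:[65/3,71/3] -> miss, prune
    N11 x:[30,67/2] y:[24,30] z:[86/3,97/3] -> hit [30,30] leaf, test {P11(miss), P20(miss)}
  N10 x:[37,44] y:[11,24] z:[71/3,83/3] -> miss, prune
  N12 x:[71/2,43] y:[31,46] z:[71/3,103/3] -> miss, prune
  N13 x:[53/2,34] y:[31,50] z:[24,33] -> hit [31,33], descend [2, 3, 6, 9]
    N2 x:[53/2,59/2] y:[43,50] z:[77/3,94/3] -> miss, prune
    N3 x:[31,34] y:[44,49] z:[24,79/3] -> miss, prune
    N6 x:[30,33] y:[31,43] z:[79/3,88/3] -> miss, prune
    N9 x:[31,67/2] y:[33,41] z:[92/3,33] -> hit [33,33] leaf, test {P15@t=33, P19(miss)}

order=[0, 8, 5, 11, 10, 12, 13, 2, 3, 6, 9]  |boxes|=11  |leaves|=2  hit=P15

== RESULT ==
[0, 8, 5, 11, 10, 12, 13, 2, 3, 6, 9]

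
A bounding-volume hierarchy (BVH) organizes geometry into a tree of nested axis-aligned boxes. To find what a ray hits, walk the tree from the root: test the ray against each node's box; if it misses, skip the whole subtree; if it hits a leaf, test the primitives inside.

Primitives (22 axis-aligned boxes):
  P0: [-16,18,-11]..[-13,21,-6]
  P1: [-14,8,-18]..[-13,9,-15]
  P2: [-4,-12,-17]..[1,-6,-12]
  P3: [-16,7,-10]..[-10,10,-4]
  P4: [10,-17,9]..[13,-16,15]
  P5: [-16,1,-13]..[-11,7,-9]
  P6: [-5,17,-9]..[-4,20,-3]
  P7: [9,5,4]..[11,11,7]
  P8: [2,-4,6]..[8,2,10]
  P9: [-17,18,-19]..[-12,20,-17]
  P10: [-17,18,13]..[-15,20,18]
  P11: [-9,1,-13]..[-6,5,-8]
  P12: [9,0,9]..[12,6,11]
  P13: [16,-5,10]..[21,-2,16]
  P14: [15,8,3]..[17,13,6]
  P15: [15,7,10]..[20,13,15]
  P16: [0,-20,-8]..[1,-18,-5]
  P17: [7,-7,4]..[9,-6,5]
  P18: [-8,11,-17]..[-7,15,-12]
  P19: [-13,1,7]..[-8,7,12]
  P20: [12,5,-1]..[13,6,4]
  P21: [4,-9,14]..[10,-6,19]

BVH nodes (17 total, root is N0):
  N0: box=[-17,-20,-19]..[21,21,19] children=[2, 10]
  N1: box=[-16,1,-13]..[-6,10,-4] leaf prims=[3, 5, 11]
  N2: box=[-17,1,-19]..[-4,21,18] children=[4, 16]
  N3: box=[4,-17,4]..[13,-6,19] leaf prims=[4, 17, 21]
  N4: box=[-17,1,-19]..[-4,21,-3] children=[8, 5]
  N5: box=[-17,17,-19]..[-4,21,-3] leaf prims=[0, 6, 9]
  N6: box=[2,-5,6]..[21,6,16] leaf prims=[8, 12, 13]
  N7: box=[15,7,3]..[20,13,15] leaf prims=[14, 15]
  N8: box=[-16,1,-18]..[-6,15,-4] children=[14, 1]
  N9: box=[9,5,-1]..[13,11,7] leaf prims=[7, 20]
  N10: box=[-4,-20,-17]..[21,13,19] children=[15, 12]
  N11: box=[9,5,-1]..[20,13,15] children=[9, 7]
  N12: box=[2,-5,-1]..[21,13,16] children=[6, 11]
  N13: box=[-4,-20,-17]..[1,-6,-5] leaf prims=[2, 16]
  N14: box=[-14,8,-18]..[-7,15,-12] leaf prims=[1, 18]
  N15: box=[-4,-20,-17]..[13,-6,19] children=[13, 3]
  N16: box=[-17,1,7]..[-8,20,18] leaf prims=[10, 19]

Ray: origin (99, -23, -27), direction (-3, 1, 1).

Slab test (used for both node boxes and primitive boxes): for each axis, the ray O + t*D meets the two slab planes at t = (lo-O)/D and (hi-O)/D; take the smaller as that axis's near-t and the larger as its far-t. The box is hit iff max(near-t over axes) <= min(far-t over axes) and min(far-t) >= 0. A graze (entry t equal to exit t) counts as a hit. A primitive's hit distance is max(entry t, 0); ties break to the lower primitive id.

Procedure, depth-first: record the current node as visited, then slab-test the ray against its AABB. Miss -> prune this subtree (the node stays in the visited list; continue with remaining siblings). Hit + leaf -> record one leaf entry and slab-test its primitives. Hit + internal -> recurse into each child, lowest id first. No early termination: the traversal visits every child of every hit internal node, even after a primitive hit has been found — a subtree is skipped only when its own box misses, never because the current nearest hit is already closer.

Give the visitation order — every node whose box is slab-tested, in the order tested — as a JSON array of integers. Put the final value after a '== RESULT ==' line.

Walk:
N0 x:[26,116/3] y:[3,44] z:[8,46] -> hit [26,116/3], descend [2, 10]
  N2 x:[103/3,116/3] y:[24,44] z:[8,45] -> hit [103/3,116/3], descend [4, 16]
    N4 x:[103/3,116/3] y:[24,44] z:[8,24] -> miss, prune
    N16 x:[107/3,116/3] y:[24,43] z:[34,45] -> hit [107/3,116/3] leaf, test {P10(miss), P19(miss)}
  N10 x:[26,103/3] y:[3,36] z:[10,46] -> hit [26,103/3], descend [12, 15]
    N12 x:[26,97/3] y:[18,36] z:[26,43] -> hit [26,97/3], descend [6, 11]
      N6 x:[26,97/3] y:[18,29] z:[33,43] -> miss, prune
      N11 x:[79/3,30] y:[28,36] z:[26,42] -> hit [28,30], descend [7, 9]
        N7 x:[79/3,28] y:[30,36] z:[30,42] -> miss, prune
        N9 x:[86/3,30] y:[28,34] z:[26,34] -> hit [86/3,30] leaf, test {P7(miss), P20@t=86/3}
    N15 x:[86/3,103/3] y:[3,17] z:[10,46] -> miss, prune

order=[0, 2, 4, 16, 10, 12, 6, 11, 7, 9, 15]  |boxes|=11  |leaves|=2  hit=P20

== RESULT ==
[0, 2, 4, 16, 10, 12, 6, 11, 7, 9, 15]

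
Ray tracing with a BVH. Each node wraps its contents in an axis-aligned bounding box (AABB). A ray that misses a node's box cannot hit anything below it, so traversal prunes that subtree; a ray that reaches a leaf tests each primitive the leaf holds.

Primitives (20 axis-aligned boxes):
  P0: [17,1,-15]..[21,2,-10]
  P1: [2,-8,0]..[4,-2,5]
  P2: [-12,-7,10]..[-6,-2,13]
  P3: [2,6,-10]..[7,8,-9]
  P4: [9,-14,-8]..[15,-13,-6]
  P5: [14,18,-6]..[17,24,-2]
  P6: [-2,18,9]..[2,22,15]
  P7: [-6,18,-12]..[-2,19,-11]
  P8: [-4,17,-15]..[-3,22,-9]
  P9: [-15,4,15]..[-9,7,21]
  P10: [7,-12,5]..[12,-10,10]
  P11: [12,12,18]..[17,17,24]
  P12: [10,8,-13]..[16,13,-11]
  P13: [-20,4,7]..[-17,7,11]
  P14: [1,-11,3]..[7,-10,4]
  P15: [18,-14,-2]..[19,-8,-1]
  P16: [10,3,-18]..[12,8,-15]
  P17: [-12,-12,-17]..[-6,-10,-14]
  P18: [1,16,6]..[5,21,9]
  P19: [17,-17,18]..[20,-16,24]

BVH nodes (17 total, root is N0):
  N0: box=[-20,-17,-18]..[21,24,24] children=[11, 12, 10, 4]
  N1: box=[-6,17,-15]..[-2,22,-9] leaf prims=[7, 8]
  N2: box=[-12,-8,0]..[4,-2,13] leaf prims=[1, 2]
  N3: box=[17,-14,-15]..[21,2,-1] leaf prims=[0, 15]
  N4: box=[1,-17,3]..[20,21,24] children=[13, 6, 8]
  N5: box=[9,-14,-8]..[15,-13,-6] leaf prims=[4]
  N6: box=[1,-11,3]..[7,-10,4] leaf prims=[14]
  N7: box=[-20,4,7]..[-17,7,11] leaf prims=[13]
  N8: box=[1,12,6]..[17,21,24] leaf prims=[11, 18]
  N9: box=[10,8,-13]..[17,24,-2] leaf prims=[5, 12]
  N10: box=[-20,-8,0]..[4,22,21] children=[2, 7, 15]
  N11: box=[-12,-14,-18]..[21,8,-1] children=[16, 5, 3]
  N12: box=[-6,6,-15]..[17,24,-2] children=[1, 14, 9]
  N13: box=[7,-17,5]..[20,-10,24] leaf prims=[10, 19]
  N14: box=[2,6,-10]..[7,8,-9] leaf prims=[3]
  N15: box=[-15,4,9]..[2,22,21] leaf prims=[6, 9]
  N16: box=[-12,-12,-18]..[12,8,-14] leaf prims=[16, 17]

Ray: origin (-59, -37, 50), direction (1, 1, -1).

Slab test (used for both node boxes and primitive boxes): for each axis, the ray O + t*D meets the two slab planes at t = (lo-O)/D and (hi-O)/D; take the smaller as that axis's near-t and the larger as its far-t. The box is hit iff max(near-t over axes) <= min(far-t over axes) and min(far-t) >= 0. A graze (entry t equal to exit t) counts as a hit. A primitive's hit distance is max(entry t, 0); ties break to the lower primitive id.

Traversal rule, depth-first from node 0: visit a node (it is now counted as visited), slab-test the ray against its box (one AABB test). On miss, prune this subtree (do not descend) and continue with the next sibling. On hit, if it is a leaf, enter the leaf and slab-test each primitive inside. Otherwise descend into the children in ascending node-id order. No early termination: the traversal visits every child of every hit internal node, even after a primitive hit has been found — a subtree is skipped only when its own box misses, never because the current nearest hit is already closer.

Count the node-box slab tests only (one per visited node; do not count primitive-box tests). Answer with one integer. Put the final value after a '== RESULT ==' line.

Walk:
N0 x:[39,80] y:[20,61] z:[26,68] -> hit [39,61], descend [4, 10, 11, 12]
  N4 x:[60,79] y:[20,58] z:[26,47] -> miss, prune
  N10 x:[39,63] y:[29,59] z:[29,50] -> hit [39,50], descend [2, 7, 15]
    N2 x:[47,63] y:[29,35] z:[37,50] -> miss, prune
    N7 x:[39,42] y:[41,44] z:[39,43] -> hit [41,42] leaf, test {P13@t=41}
    N15 x:[44,61] y:[41,59] z:[29,41] -> miss, prune
  N11 x:[47,80] y:[23,45] z:[51,68] -> miss, prune
  N12 x:[53,76] y:[43,61] z:[52,65] -> hit [53,61], descend [1, 9, 14]
    N1 x:[53,57] y:[54,59] z:[59,65] -> miss, prune
    N9 x:[69,76] y:[45,61] z:[52,63] -> miss, prune
    N14 x:[61,66] y:[43,45] z:[59,60] -> miss, prune

Summary -> nodes [0, 4, 10, 2, 7, 15, 11, 12, 1, 9, 14]; box-tests=11; leaf-entries=1; first=P13

== RESULT ==
11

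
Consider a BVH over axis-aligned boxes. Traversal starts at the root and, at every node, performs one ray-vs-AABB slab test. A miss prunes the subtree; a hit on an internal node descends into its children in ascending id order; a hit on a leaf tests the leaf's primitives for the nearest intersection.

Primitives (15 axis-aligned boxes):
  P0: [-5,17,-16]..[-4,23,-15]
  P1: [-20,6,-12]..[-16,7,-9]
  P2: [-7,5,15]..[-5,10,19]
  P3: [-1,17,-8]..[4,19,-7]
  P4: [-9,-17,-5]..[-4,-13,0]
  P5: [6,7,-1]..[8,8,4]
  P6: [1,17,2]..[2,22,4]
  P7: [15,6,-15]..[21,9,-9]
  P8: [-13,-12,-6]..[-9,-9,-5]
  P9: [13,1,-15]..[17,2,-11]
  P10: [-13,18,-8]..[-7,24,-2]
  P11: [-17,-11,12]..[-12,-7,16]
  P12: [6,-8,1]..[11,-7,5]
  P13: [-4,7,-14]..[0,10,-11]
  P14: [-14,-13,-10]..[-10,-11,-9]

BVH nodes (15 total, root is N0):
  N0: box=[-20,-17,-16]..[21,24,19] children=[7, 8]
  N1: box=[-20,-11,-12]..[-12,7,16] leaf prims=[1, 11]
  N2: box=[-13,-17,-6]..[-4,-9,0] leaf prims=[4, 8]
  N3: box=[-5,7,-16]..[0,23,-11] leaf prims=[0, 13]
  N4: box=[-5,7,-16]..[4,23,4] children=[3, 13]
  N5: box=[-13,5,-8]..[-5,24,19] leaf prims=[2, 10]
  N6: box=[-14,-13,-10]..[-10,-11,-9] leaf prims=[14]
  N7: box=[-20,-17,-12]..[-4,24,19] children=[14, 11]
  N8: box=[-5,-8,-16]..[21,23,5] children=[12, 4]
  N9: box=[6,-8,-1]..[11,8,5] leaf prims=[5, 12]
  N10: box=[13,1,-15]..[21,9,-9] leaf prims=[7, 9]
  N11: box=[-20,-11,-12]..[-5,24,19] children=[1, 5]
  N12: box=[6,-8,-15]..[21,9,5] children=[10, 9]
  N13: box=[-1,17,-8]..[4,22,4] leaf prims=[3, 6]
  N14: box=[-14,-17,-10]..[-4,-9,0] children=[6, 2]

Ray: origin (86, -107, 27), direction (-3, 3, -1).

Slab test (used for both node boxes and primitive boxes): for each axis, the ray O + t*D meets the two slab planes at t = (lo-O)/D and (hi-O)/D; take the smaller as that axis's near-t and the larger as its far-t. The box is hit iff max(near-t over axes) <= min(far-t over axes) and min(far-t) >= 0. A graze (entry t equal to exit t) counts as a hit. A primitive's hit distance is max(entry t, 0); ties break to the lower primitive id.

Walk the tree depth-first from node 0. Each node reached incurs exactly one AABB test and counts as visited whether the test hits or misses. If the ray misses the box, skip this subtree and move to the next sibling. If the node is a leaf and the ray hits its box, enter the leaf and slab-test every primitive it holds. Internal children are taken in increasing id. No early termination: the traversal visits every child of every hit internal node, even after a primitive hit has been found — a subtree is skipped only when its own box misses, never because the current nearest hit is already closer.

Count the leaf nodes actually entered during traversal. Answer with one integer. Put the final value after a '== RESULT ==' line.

Trace the traversal:
N0 x:[65/3,106/3] y:[30,131/3] z:[8,43] -> hit [30,106/3], descend [7, 8]
  N7 x:[30,106/3] y:[30,131/3] z:[8,39] -> hit [30,106/3], descend [11, 14]
    N11 x:[91/3,106/3] y:[32,131/3] z:[8,39] -> hit [32,106/3], descend [1, 5]
      N1 x:[98/3,106/3] y:[32,38] z:[11,39] -> hit [98/3,106/3] leaf, test {P1(miss), P11(miss)}
      N5 x:[91/3,33] y:[112/3,131/3] z:[8,35] -> miss, prune
    N14 x:[30,100/3] y:[30,98/3] z:[27,37] -> hit [30,98/3], descend [2, 6]
      N2 x:[30,33] y:[30,98/3] z:[27,33] -> hit [30,98/3] leaf, test {P4@t=30, P8@t=32}
      N6 x:[32,100/3] y:[94/3,32] z:[36,37] -> miss, prune
  N8 x:[65/3,91/3] y:[33,130/3] z:[22,43] -> miss, prune

Summary -> nodes [0, 7, 11, 1, 5, 14, 2, 6, 8]; box-tests=9; leaf-entries=2; first=P4

== RESULT ==
2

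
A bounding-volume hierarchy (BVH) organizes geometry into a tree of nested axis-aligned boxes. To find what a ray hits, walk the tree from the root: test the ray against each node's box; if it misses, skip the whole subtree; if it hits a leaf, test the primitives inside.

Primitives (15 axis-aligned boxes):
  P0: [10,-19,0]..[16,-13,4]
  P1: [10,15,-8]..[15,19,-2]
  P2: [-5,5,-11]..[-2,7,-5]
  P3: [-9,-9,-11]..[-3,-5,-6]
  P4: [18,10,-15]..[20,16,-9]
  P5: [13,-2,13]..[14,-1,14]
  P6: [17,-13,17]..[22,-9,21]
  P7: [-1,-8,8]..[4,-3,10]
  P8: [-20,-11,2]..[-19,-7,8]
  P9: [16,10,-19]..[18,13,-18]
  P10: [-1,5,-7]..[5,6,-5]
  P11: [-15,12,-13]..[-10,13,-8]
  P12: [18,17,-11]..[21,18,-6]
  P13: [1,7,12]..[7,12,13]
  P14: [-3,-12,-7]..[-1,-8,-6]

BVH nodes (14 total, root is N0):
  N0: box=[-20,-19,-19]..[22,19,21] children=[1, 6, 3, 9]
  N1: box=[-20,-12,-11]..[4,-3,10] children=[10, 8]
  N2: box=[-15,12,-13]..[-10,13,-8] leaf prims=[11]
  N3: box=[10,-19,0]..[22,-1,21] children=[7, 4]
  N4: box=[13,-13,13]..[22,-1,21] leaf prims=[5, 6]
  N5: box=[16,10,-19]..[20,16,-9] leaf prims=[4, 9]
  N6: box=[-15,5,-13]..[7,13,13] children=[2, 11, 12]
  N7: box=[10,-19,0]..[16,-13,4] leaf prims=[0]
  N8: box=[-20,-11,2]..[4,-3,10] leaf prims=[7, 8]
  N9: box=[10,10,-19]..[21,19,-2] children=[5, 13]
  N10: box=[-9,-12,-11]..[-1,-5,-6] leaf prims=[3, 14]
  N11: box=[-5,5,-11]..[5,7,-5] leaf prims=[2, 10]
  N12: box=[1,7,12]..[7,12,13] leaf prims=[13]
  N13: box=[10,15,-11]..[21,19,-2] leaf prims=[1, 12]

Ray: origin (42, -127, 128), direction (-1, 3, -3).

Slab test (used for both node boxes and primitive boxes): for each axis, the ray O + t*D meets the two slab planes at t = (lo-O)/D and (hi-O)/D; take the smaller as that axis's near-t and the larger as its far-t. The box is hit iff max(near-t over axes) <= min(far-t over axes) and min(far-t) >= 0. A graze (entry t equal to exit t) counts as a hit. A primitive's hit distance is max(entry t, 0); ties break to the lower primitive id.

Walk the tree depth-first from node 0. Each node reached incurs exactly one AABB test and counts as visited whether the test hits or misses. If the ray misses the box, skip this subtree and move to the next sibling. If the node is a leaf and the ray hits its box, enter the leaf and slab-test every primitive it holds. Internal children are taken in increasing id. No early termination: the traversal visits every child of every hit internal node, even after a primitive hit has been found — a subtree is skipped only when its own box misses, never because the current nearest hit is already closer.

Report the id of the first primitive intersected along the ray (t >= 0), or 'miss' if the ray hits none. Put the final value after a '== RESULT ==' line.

Trace the traversal:
N0 x:[20,62] y:[36,146/3] z:[107/3,49] -> hit [36,146/3], descend [1, 3, 6, 9]
  N1 x:[38,62] y:[115/3,124/3] z:[118/3,139/3] -> hit [118/3,124/3], descend [8, 10]
    N8 x:[38,62] y:[116/3,124/3] z:[118/3,42] -> hit [118/3,124/3] leaf, test {P7@t=119/3, P8(miss)}
    N10 x:[43,51] y:[115/3,122/3] z:[134/3,139/3] -> miss, prune
  N3 x:[20,32] y:[36,42] z:[107/3,128/3] -> miss, prune
  N6 x:[35,57] y:[44,140/3] z:[115/3,47] -> hit [44,140/3], descend [2, 11, 12]
    N2 x:[52,57] y:[139/3,140/3] z:[136/3,47] -> miss, prune
    N11 x:[37,47] y:[44,134/3] z:[133/3,139/3] -> hit [133/3,134/3] leaf, test {P2@t=133/3, P10(miss)}
    N12 x:[35,41] y:[134/3,139/3] z:[115/3,116/3] -> miss, prune
  N9 x:[21,32] y:[137/3,146/3] z:[130/3,49] -> miss, prune

Summary -> nodes [0, 1, 8, 10, 3, 6, 2, 11, 12, 9]; box-tests=10; leaf-entries=2; first=P7

== RESULT ==
7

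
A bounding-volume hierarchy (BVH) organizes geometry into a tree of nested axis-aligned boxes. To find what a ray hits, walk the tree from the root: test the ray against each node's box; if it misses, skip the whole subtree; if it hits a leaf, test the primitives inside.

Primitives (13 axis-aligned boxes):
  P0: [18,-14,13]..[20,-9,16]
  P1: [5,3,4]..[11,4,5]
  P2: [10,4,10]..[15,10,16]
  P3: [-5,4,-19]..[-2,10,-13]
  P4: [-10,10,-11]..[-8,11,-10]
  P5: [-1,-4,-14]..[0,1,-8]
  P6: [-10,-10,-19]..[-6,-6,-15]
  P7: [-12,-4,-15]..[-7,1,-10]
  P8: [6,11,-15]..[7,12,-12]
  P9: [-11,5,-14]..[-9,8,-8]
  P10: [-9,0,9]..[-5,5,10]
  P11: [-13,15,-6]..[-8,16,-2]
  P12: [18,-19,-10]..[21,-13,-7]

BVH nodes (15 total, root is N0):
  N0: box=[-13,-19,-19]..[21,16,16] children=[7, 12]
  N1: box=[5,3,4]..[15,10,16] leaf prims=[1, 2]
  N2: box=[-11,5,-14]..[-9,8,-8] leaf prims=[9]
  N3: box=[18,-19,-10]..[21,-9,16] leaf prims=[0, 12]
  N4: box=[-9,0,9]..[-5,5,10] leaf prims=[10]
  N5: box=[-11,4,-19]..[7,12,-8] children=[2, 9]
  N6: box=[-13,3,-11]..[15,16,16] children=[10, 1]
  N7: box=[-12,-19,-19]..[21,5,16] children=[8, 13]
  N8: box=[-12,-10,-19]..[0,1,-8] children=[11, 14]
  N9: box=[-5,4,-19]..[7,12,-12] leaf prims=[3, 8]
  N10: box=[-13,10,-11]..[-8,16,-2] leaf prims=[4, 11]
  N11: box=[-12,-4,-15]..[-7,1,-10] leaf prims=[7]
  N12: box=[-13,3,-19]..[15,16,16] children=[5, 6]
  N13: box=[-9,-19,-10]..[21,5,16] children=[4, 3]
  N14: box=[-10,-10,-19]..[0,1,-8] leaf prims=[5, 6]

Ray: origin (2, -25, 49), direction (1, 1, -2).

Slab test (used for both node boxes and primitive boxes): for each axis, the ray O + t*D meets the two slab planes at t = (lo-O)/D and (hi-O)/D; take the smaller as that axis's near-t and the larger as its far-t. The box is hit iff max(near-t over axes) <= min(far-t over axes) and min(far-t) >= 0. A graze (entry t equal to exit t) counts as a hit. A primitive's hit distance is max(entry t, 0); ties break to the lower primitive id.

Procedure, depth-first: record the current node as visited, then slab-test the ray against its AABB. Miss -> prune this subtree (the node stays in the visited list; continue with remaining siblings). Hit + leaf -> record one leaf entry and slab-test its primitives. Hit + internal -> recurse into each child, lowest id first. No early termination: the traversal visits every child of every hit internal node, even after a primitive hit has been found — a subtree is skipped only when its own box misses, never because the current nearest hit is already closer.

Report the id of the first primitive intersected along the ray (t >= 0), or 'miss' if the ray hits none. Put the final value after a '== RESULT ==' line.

Trace the traversal:
N0 x:[-15,19] y:[6,41] z:[33/2,34] -> hit [33/2,19], descend [7, 12]
  N7 x:[-14,19] y:[6,30] z:[33/2,34] -> hit [33/2,19], descend [8, 13]
    N8 x:[-14,-2] y:[15,26] z:[57/2,34] -> miss, prune
    N13 x:[-11,19] y:[6,30] z:[33/2,59/2] -> hit [33/2,19], descend [3, 4]
      N3 x:[16,19] y:[6,16] z:[33/2,59/2] -> miss, prune
      N4 x:[-11,-7] y:[25,30] z:[39/2,20] -> miss, prune
  N12 x:[-15,13] y:[28,41] z:[33/2,34] -> miss, prune

Visited [0, 7, 8, 13, 3, 4, 12]. Tests: 7 box, 0 leaf. Nearest: miss.

== RESULT ==
miss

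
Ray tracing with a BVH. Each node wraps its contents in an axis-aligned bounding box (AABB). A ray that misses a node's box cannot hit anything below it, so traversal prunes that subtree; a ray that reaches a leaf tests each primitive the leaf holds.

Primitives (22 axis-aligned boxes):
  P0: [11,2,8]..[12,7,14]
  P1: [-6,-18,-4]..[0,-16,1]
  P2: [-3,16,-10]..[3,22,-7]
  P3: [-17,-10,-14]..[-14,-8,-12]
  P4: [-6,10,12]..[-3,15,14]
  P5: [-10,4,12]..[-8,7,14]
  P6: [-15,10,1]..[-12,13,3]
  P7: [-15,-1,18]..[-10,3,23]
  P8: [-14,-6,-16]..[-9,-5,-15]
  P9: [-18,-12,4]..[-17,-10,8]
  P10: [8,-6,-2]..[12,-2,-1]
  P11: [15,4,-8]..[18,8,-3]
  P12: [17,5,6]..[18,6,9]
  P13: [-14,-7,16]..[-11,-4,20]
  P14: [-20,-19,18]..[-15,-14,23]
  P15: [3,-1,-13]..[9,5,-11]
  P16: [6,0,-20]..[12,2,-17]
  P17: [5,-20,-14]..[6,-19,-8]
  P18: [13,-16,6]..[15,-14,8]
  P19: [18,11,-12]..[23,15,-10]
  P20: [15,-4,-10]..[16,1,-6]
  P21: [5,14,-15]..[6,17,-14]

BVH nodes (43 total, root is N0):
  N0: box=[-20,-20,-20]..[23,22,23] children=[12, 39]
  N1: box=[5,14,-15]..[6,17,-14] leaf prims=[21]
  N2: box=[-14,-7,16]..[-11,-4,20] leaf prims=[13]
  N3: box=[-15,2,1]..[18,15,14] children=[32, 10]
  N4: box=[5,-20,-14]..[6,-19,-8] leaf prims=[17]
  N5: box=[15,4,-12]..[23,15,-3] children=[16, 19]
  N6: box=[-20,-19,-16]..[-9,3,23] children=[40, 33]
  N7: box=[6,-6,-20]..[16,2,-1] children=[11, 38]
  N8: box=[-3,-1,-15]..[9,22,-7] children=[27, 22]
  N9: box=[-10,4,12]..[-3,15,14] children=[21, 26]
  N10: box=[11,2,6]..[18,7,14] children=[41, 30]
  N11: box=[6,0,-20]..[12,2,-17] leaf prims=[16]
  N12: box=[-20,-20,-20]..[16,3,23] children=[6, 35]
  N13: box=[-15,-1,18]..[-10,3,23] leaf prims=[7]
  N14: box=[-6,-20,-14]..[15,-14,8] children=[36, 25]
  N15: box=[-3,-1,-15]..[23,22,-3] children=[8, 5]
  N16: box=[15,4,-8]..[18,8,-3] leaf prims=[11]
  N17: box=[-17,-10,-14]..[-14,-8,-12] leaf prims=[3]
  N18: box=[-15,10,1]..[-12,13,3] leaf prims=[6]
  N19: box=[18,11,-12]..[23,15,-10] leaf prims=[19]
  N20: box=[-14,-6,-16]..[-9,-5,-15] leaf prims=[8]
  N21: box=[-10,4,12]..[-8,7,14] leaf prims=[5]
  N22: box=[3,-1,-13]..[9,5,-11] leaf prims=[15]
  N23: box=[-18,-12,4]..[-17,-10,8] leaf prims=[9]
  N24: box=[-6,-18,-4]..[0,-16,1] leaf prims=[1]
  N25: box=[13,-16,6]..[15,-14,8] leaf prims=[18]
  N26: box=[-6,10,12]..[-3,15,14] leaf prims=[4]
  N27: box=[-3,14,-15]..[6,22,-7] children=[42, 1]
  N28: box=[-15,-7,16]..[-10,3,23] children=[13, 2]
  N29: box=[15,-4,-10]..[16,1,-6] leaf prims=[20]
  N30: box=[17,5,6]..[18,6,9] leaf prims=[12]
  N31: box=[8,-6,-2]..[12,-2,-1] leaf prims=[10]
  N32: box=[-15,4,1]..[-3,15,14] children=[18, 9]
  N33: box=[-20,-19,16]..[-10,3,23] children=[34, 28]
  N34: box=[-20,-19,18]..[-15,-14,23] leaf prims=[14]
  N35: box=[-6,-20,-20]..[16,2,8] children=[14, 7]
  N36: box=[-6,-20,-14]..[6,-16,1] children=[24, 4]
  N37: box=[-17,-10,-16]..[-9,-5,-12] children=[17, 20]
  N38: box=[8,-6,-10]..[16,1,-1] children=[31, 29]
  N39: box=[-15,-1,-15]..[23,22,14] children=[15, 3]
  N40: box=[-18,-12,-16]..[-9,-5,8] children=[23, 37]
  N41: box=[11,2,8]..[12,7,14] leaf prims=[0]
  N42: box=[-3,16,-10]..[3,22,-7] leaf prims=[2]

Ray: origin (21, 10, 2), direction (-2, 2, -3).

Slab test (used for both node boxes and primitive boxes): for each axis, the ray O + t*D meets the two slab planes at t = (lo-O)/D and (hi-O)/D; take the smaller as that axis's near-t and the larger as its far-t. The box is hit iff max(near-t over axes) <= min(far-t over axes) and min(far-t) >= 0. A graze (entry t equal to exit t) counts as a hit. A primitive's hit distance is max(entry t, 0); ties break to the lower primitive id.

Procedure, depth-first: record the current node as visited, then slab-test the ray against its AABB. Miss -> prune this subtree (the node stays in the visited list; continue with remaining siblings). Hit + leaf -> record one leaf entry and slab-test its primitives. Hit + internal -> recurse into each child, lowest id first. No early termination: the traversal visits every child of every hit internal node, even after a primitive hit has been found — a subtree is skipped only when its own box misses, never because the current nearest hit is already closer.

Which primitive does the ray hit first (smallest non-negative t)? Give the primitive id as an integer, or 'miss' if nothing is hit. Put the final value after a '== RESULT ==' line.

Trace the traversal:
N0 x:[-1,41/2] y:[-15,6] z:[-7,22/3] -> hit [-1,6], descend [12, 39]
  N12 x:[5/2,41/2] y:[-15,-7/2] z:[-7,22/3] -> miss, prune
  N39 x:[-1,18] y:[-11/2,6] z:[-4,17/3] -> hit [-1,17/3], descend [3, 15]
    N3 x:[3/2,18] y:[-4,5/2] z:[-4,1/3] -> miss, prune
    N15 x:[-1,12] y:[-11/2,6] z:[5/3,17/3] -> hit [5/3,17/3], descend [5, 8]
      N5 x:[-1,3] y:[-3,5/2] z:[5/3,14/3] -> hit [5/3,5/2], descend [16, 19]
        N16 x:[3/2,3] y:[-3,-1] z:[5/3,10/3] -> miss, prune
        N19 x:[-1,3/2] y:[1/2,5/2] z:[4,14/3] -> miss, prune
      N8 x:[6,12] y:[-11/2,6] z:[3,17/3] -> miss, prune

Visited [0, 12, 39, 3, 15, 5, 16, 19, 8]. Tests: 9 box, 0 leaf. Nearest: miss.

== RESULT ==
miss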